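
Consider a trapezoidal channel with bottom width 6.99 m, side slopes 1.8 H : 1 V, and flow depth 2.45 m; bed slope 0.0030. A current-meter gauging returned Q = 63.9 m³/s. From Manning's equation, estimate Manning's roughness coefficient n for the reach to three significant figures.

A = (b + z·y)·y = (6.99 + 1.8×2.45)×2.45 = 27.93 m²
P = b + 2y√(1+z²) = 6.99 + 2×2.45×√(1+1.8²) = 17.08 m
R = A/P = 27.93/17.08 = 1.635 m
n = (1/Q)·A·R^(2/3)·S^(1/2) = (1/63.9) × 27.93 × 1.388 × 0.05477 = 0.03323

0.0332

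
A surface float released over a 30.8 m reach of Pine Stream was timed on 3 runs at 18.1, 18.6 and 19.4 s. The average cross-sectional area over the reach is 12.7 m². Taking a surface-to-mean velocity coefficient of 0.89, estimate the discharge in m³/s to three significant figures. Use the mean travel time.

18.6 m³/s

t̄ = (18.1 + 18.6 + 19.4) / 3 = 18.7 s
v_surface = L / t̄ = 30.8 / 18.7 = 1.647 m/s
v_mean = 0.89 × 1.647 = 1.466 m/s
Q = A × v_mean = 12.7 × 1.466 = 18.62 m³/s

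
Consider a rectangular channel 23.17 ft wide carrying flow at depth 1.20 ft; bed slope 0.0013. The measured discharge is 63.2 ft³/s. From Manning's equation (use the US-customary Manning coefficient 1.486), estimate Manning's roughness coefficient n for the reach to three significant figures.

0.0249

A = b·y = 23.17 × 1.20 = 27.80 ft²
P = b + 2y = 23.17 + 2×1.20 = 25.57 ft
R = A/P = 27.80/25.57 = 1.087 ft
n = (1.486/Q)·A·R^(2/3)·S^(1/2) = (1.486/63.2) × 27.80 × 1.057 × 0.03606 = 0.02492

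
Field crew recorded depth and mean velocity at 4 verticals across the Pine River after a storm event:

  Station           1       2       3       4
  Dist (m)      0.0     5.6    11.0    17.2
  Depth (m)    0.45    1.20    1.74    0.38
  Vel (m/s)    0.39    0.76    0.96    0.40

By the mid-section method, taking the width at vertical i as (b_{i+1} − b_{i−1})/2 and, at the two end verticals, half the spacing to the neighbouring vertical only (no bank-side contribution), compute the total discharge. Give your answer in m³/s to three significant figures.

w_1 = (5.6 − 0.0)/2 = 2.8 m; q_1 = 0.39 × 0.45 × 2.8 = 0.4914 m³/s
w_2 = (11.0 − 0.0)/2 = 5.5 m; q_2 = 0.76 × 1.20 × 5.5 = 5.016 m³/s
w_3 = (17.2 − 5.6)/2 = 5.8 m; q_3 = 0.96 × 1.74 × 5.8 = 9.688 m³/s
w_4 = (17.2 − 11.0)/2 = 3.1 m; q_4 = 0.40 × 0.38 × 3.1 = 0.4712 m³/s
Q = Σ qᵢ = 15.67 m³/s

15.7 m³/s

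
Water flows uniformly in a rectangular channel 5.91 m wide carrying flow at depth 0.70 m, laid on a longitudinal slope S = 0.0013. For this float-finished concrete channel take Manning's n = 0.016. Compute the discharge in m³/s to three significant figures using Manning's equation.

6.38 m³/s

A = b·y = 5.91 × 0.70 = 4.137 m²
P = b + 2y = 5.91 + 2×0.70 = 7.310 m
R = A/P = 4.137/7.310 = 0.5659 m
Q = (1/n)·A·R^(2/3)·S^(1/2) = (1/0.016) × 4.137 × 0.5659^(2/3) × 0.0013^(1/2) = 6.378 m³/s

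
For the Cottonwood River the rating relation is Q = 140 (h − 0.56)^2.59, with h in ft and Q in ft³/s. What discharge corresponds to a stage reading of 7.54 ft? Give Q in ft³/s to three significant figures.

21500 ft³/s

Q = 140 × (7.54 − 0.56)^2.59 = 140 × 6.98^2.59 = 21460 ft³/s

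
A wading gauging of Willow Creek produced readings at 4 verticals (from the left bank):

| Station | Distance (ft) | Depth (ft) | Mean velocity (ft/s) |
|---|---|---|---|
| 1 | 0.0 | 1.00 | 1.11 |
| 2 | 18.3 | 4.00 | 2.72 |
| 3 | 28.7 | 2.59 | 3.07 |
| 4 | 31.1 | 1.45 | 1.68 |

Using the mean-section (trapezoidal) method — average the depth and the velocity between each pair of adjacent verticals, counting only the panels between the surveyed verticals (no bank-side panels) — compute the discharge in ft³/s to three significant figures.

198 ft³/s

Panel 1-2: Δb = 18.3 ft, d̄ = (1.00+4.00)/2 = 2.5, v̄ = (1.11+2.72)/2 = 1.915 → q = 18.3×2.5×1.915 = 87.61 ft³/s
Panel 2-3: Δb = 10.4 ft, d̄ = (4.00+2.59)/2 = 3.295, v̄ = (2.72+3.07)/2 = 2.895 → q = 10.4×3.295×2.895 = 99.21 ft³/s
Panel 3-4: Δb = 2.4 ft, d̄ = (2.59+1.45)/2 = 2.02, v̄ = (3.07+1.68)/2 = 2.375 → q = 2.4×2.02×2.375 = 11.51 ft³/s
Q = Σ q = 198.3 ft³/s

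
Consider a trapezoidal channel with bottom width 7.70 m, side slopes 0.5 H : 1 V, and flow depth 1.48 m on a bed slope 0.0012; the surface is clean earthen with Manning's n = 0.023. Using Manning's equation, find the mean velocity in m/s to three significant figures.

A = (b + z·y)·y = (7.70 + 0.5×1.48)×1.48 = 12.49 m²
P = b + 2y√(1+z²) = 7.70 + 2×1.48×√(1+0.5²) = 11.01 m
R = A/P = 12.49/11.01 = 1.135 m
Q = (1/n)·A·R^(2/3)·S^(1/2) = (1/0.023) × 12.49 × 1.135^(2/3) × 0.0012^(1/2) = 20.47 m³/s
V = Q/A = 20.47/12.49 = 1.638 m/s

1.64 m/s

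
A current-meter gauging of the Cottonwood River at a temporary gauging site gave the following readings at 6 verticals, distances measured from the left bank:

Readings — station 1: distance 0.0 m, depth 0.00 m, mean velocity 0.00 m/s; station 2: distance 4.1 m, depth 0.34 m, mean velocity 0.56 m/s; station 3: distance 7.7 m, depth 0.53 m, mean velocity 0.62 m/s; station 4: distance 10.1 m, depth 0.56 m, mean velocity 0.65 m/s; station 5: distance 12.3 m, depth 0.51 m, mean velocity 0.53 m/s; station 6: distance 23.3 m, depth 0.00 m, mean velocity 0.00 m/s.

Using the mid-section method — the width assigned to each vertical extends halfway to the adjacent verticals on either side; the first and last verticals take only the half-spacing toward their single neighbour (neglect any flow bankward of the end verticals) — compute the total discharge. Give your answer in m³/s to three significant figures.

w_2 = (7.7 − 0.0)/2 = 3.85 m; q_2 = 0.56 × 0.34 × 3.85 = 0.7330 m³/s
w_3 = (10.1 − 4.1)/2 = 3 m; q_3 = 0.62 × 0.53 × 3 = 0.9858 m³/s
w_4 = (12.3 − 7.7)/2 = 2.3 m; q_4 = 0.65 × 0.56 × 2.3 = 0.8372 m³/s
w_5 = (23.3 − 10.1)/2 = 6.6 m; q_5 = 0.53 × 0.51 × 6.6 = 1.784 m³/s
Stations 1, 6 contribute zero (depth or velocity is 0).
Q = Σ qᵢ = 4.340 m³/s

4.34 m³/s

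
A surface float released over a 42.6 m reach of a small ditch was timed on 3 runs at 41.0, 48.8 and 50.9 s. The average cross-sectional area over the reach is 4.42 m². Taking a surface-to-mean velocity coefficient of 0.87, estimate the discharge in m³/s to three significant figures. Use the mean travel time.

t̄ = (41.0 + 48.8 + 50.9) / 3 = 46.9 s
v_surface = L / t̄ = 42.6 / 46.9 = 0.9083 m/s
v_mean = 0.87 × 0.9083 = 0.7902 m/s
Q = A × v_mean = 4.42 × 0.7902 = 3.493 m³/s

3.49 m³/s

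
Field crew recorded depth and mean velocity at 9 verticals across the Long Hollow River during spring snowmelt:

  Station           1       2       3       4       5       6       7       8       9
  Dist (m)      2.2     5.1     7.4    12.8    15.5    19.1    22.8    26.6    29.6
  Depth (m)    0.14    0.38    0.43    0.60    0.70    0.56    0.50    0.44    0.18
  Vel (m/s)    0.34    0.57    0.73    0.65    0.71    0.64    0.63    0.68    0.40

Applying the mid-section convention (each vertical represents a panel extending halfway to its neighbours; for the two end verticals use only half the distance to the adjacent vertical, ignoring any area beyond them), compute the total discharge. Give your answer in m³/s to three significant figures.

8.60 m³/s

w_1 = (5.1 − 2.2)/2 = 1.45 m; q_1 = 0.34 × 0.14 × 1.45 = 0.06902 m³/s
w_2 = (7.4 − 2.2)/2 = 2.6 m; q_2 = 0.57 × 0.38 × 2.6 = 0.5632 m³/s
w_3 = (12.8 − 5.1)/2 = 3.85 m; q_3 = 0.73 × 0.43 × 3.85 = 1.209 m³/s
w_4 = (15.5 − 7.4)/2 = 4.05 m; q_4 = 0.65 × 0.60 × 4.05 = 1.580 m³/s
w_5 = (19.1 − 12.8)/2 = 3.15 m; q_5 = 0.71 × 0.70 × 3.15 = 1.566 m³/s
w_6 = (22.8 − 15.5)/2 = 3.65 m; q_6 = 0.64 × 0.56 × 3.65 = 1.308 m³/s
w_7 = (26.6 − 19.1)/2 = 3.75 m; q_7 = 0.63 × 0.50 × 3.75 = 1.181 m³/s
w_8 = (29.6 − 22.8)/2 = 3.4 m; q_8 = 0.68 × 0.44 × 3.4 = 1.017 m³/s
w_9 = (29.6 − 26.6)/2 = 1.5 m; q_9 = 0.40 × 0.18 × 1.5 = 0.1080 m³/s
Q = Σ qᵢ = 8.600 m³/s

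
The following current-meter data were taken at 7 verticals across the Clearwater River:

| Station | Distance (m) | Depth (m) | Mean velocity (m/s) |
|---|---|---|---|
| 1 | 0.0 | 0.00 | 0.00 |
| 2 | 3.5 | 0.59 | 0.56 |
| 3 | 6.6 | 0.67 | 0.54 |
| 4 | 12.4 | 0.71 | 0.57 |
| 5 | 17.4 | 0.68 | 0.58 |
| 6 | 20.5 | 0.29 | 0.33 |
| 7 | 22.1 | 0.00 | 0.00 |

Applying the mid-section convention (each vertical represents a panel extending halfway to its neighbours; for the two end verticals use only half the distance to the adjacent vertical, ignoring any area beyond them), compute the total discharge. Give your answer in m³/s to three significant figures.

6.71 m³/s

w_2 = (6.6 − 0.0)/2 = 3.3 m; q_2 = 0.56 × 0.59 × 3.3 = 1.090 m³/s
w_3 = (12.4 − 3.5)/2 = 4.45 m; q_3 = 0.54 × 0.67 × 4.45 = 1.610 m³/s
w_4 = (17.4 − 6.6)/2 = 5.4 m; q_4 = 0.57 × 0.71 × 5.4 = 2.185 m³/s
w_5 = (20.5 − 12.4)/2 = 4.05 m; q_5 = 0.58 × 0.68 × 4.05 = 1.597 m³/s
w_6 = (22.1 − 17.4)/2 = 2.35 m; q_6 = 0.33 × 0.29 × 2.35 = 0.2249 m³/s
Stations 1, 7 contribute zero (depth or velocity is 0).
Q = Σ qᵢ = 6.708 m³/s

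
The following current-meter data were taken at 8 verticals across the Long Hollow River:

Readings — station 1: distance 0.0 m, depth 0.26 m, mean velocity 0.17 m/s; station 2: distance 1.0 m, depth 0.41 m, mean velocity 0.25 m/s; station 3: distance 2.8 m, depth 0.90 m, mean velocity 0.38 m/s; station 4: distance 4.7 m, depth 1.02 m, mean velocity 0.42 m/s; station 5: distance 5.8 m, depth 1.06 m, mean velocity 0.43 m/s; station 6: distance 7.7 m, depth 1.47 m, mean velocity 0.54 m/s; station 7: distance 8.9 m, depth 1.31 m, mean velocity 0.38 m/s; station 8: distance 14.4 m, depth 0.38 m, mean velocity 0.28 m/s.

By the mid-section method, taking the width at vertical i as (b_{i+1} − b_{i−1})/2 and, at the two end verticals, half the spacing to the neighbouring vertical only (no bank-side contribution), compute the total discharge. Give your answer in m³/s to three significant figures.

w_1 = (1.0 − 0.0)/2 = 0.5 m; q_1 = 0.17 × 0.26 × 0.5 = 0.02210 m³/s
w_2 = (2.8 − 0.0)/2 = 1.4 m; q_2 = 0.25 × 0.41 × 1.4 = 0.1435 m³/s
w_3 = (4.7 − 1.0)/2 = 1.85 m; q_3 = 0.38 × 0.90 × 1.85 = 0.6327 m³/s
w_4 = (5.8 − 2.8)/2 = 1.5 m; q_4 = 0.42 × 1.02 × 1.5 = 0.6426 m³/s
w_5 = (7.7 − 4.7)/2 = 1.5 m; q_5 = 0.43 × 1.06 × 1.5 = 0.6837 m³/s
w_6 = (8.9 − 5.8)/2 = 1.55 m; q_6 = 0.54 × 1.47 × 1.55 = 1.230 m³/s
w_7 = (14.4 − 7.7)/2 = 3.35 m; q_7 = 0.38 × 1.31 × 3.35 = 1.668 m³/s
w_8 = (14.4 − 8.9)/2 = 2.75 m; q_8 = 0.28 × 0.38 × 2.75 = 0.2926 m³/s
Q = Σ qᵢ = 5.315 m³/s

5.32 m³/s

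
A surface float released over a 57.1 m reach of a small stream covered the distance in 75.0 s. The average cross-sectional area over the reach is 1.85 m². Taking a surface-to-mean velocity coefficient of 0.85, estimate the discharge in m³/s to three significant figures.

v_surface = L / t̄ = 57.1 / 75 = 0.7613 m/s
v_mean = 0.85 × 0.7613 = 0.6471 m/s
Q = A × v_mean = 1.85 × 0.6471 = 1.197 m³/s

1.20 m³/s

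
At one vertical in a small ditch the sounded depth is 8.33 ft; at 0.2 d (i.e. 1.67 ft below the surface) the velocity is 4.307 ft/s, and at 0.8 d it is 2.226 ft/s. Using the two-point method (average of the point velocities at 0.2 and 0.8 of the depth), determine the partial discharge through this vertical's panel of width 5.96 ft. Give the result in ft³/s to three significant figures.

v̄ = (4.307 + 2.226) / 2 = 3.267 ft/s
q = v̄ × d × w = 3.267 × 8.33 × 5.96 = 162.2 ft³/s

162 ft³/s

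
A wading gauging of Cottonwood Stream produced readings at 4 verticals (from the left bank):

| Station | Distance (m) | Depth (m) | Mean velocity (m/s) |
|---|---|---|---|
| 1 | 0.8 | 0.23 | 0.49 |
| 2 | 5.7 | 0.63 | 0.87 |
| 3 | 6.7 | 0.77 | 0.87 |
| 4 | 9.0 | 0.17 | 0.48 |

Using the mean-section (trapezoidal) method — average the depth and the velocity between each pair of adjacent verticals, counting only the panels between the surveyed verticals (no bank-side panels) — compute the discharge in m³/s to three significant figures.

Panel 1-2: Δb = 4.9 m, d̄ = (0.23+0.63)/2 = 0.43, v̄ = (0.49+0.87)/2 = 0.68 → q = 4.9×0.43×0.68 = 1.433 m³/s
Panel 2-3: Δb = 1 m, d̄ = (0.63+0.77)/2 = 0.7, v̄ = (0.87+0.87)/2 = 0.87 → q = 1×0.7×0.87 = 0.6090 m³/s
Panel 3-4: Δb = 2.3 m, d̄ = (0.77+0.17)/2 = 0.47, v̄ = (0.87+0.48)/2 = 0.675 → q = 2.3×0.47×0.675 = 0.7297 m³/s
Q = Σ q = 2.771 m³/s

2.77 m³/s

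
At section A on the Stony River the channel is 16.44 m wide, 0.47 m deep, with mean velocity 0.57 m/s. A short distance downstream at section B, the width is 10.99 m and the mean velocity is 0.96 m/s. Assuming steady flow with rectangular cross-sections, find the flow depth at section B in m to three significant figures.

Q = A₁V₁ = (16.44×0.47) × 0.57 = 4.404 m³/s
d₂ = Q/(b₂ V₂) = 4.404/(10.99×0.96) = 0.4175 m

0.417 m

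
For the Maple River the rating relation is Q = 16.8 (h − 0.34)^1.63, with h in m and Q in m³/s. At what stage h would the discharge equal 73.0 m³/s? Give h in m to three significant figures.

2.80 m

h − h₀ = (Q/C)^(1/b) = (73.0/16.8)^(1/1.63) = 2.463 m
h = 0.34 + 2.463 = 2.803 m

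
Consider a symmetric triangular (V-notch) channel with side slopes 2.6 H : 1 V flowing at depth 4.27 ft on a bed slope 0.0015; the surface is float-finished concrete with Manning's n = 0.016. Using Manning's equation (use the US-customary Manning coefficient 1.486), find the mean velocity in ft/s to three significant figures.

5.70 ft/s

A = z·y² = 2.6×4.27² = 47.41 ft²
P = 2y√(1+z²) = 2×4.27×√(1+2.6²) = 23.79 ft
R = A/P = 47.41/23.79 = 1.993 ft
Q = (1.486/n)·A·R^(2/3)·S^(1/2) = (1.486/0.016) × 47.41 × 1.993^(2/3) × 0.0015^(1/2) = 270.0 ft³/s
V = Q/A = 270.0/47.41 = 5.696 ft/s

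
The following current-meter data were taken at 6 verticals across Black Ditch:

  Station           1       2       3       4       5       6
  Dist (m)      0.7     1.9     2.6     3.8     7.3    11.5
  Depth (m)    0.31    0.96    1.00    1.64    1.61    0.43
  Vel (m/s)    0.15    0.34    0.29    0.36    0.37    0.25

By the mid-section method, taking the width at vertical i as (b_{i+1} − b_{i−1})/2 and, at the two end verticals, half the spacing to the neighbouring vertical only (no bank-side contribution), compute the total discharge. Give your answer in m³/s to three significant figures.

w_1 = (1.9 − 0.7)/2 = 0.6 m; q_1 = 0.15 × 0.31 × 0.6 = 0.02790 m³/s
w_2 = (2.6 − 0.7)/2 = 0.95 m; q_2 = 0.34 × 0.96 × 0.95 = 0.3101 m³/s
w_3 = (3.8 − 1.9)/2 = 0.95 m; q_3 = 0.29 × 1.00 × 0.95 = 0.2755 m³/s
w_4 = (7.3 − 2.6)/2 = 2.35 m; q_4 = 0.36 × 1.64 × 2.35 = 1.387 m³/s
w_5 = (11.5 − 3.8)/2 = 3.85 m; q_5 = 0.37 × 1.61 × 3.85 = 2.293 m³/s
w_6 = (11.5 − 7.3)/2 = 2.1 m; q_6 = 0.25 × 0.43 × 2.1 = 0.2258 m³/s
Q = Σ qᵢ = 4.520 m³/s

4.52 m³/s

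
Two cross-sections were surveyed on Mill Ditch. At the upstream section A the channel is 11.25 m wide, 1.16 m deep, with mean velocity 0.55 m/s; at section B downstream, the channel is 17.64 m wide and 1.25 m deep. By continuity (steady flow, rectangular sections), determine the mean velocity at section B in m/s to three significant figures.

0.326 m/s

Q = A₁V₁ = (11.25×1.16) × 0.55 = 7.178 m³/s
A₂ = 17.64 × 1.25 = 22.05 m²
V₂ = Q/A₂ = 7.178/22.05 = 0.3255 m/s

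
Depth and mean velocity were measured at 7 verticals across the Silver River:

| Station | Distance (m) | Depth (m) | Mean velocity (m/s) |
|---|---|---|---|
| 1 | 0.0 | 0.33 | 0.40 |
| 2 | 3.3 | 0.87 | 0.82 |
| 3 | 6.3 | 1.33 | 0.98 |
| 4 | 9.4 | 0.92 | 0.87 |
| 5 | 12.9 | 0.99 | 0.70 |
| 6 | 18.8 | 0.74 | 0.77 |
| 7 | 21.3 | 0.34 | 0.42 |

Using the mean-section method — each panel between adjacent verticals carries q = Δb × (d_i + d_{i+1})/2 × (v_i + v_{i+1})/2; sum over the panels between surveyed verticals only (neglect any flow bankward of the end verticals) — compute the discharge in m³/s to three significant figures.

14.6 m³/s

Panel 1-2: Δb = 3.3 m, d̄ = (0.33+0.87)/2 = 0.6, v̄ = (0.40+0.82)/2 = 0.61 → q = 3.3×0.6×0.61 = 1.208 m³/s
Panel 2-3: Δb = 3 m, d̄ = (0.87+1.33)/2 = 1.1, v̄ = (0.82+0.98)/2 = 0.9 → q = 3×1.1×0.9 = 2.970 m³/s
Panel 3-4: Δb = 3.1 m, d̄ = (1.33+0.92)/2 = 1.125, v̄ = (0.98+0.87)/2 = 0.925 → q = 3.1×1.125×0.925 = 3.226 m³/s
Panel 4-5: Δb = 3.5 m, d̄ = (0.92+0.99)/2 = 0.955, v̄ = (0.87+0.70)/2 = 0.785 → q = 3.5×0.955×0.785 = 2.624 m³/s
Panel 5-6: Δb = 5.9 m, d̄ = (0.99+0.74)/2 = 0.865, v̄ = (0.70+0.77)/2 = 0.735 → q = 5.9×0.865×0.735 = 3.751 m³/s
Panel 6-7: Δb = 2.5 m, d̄ = (0.74+0.34)/2 = 0.54, v̄ = (0.77+0.42)/2 = 0.595 → q = 2.5×0.54×0.595 = 0.8033 m³/s
Q = Σ q = 14.58 m³/s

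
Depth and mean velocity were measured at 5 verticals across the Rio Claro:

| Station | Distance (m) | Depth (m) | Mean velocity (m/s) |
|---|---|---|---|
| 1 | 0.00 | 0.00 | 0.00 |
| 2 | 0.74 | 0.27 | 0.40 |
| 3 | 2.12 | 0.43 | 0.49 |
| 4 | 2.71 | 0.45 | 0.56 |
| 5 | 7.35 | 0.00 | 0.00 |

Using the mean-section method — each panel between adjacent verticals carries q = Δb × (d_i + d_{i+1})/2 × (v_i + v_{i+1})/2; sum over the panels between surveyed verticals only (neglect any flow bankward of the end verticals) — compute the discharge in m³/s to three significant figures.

0.664 m³/s

Panel 1-2: Δb = 0.74 m, d̄ = (0.00+0.27)/2 = 0.135, v̄ = (0.00+0.40)/2 = 0.2 → q = 0.74×0.135×0.2 = 0.01998 m³/s
Panel 2-3: Δb = 1.38 m, d̄ = (0.27+0.43)/2 = 0.35, v̄ = (0.40+0.49)/2 = 0.445 → q = 1.38×0.35×0.445 = 0.2149 m³/s
Panel 3-4: Δb = 0.59 m, d̄ = (0.43+0.45)/2 = 0.44, v̄ = (0.49+0.56)/2 = 0.525 → q = 0.59×0.44×0.525 = 0.1363 m³/s
Panel 4-5: Δb = 4.64 m, d̄ = (0.45+0.00)/2 = 0.225, v̄ = (0.56+0.00)/2 = 0.28 → q = 4.64×0.225×0.28 = 0.2923 m³/s
Q = Σ q = 0.6635 m³/s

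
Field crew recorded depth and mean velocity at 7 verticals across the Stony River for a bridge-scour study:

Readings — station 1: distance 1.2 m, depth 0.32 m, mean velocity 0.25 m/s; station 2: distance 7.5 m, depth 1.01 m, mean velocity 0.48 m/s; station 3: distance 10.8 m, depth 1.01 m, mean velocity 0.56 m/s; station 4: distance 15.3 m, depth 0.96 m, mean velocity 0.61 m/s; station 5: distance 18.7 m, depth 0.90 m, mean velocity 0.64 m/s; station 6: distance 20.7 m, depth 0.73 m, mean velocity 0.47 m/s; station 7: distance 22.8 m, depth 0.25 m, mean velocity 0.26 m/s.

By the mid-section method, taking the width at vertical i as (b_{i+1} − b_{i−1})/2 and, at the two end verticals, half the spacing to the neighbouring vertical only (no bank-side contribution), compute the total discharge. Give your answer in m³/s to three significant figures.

9.42 m³/s

w_1 = (7.5 − 1.2)/2 = 3.15 m; q_1 = 0.25 × 0.32 × 3.15 = 0.2520 m³/s
w_2 = (10.8 − 1.2)/2 = 4.8 m; q_2 = 0.48 × 1.01 × 4.8 = 2.327 m³/s
w_3 = (15.3 − 7.5)/2 = 3.9 m; q_3 = 0.56 × 1.01 × 3.9 = 2.206 m³/s
w_4 = (18.7 − 10.8)/2 = 3.95 m; q_4 = 0.61 × 0.96 × 3.95 = 2.313 m³/s
w_5 = (20.7 − 15.3)/2 = 2.7 m; q_5 = 0.64 × 0.90 × 2.7 = 1.555 m³/s
w_6 = (22.8 − 18.7)/2 = 2.05 m; q_6 = 0.47 × 0.73 × 2.05 = 0.7034 m³/s
w_7 = (22.8 − 20.7)/2 = 1.05 m; q_7 = 0.26 × 0.25 × 1.05 = 0.06825 m³/s
Q = Σ qᵢ = 9.425 m³/s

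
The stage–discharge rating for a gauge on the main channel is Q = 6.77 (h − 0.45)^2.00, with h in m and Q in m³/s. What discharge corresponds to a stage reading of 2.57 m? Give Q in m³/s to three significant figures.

Q = 6.77 × (2.57 − 0.45)^2.00 = 6.77 × 2.12^2.00 = 30.43 m³/s

30.4 m³/s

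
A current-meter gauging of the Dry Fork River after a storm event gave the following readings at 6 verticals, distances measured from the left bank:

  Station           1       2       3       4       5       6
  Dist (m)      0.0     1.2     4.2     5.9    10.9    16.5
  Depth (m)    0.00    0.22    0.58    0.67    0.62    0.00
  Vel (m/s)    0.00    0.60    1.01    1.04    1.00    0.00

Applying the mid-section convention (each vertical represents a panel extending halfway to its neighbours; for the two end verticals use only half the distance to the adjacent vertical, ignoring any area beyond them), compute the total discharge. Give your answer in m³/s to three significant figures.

7.27 m³/s

w_2 = (4.2 − 0.0)/2 = 2.1 m; q_2 = 0.60 × 0.22 × 2.1 = 0.2772 m³/s
w_3 = (5.9 − 1.2)/2 = 2.35 m; q_3 = 1.01 × 0.58 × 2.35 = 1.377 m³/s
w_4 = (10.9 − 4.2)/2 = 3.35 m; q_4 = 1.04 × 0.67 × 3.35 = 2.334 m³/s
w_5 = (16.5 − 5.9)/2 = 5.3 m; q_5 = 1.00 × 0.62 × 5.3 = 3.286 m³/s
Stations 1, 6 contribute zero (depth or velocity is 0).
Q = Σ qᵢ = 7.274 m³/s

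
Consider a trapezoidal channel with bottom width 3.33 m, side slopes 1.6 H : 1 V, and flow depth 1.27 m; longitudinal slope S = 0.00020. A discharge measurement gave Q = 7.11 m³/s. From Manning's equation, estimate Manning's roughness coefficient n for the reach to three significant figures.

A = (b + z·y)·y = (3.33 + 1.6×1.27)×1.27 = 6.810 m²
P = b + 2y√(1+z²) = 3.33 + 2×1.27×√(1+1.6²) = 8.122 m
R = A/P = 6.810/8.122 = 0.8384 m
n = (1/Q)·A·R^(2/3)·S^(1/2) = (1/7.11) × 6.810 × 0.8891 × 0.01414 = 0.01204

0.0120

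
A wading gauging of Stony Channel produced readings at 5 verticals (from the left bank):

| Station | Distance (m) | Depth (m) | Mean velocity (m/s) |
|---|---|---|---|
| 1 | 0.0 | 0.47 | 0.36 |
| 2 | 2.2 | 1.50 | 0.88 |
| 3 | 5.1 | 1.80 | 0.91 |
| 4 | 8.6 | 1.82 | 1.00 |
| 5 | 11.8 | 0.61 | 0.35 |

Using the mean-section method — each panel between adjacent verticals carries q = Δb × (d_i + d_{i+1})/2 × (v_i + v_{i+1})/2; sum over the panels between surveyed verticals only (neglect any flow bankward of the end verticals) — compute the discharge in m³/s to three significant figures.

14.3 m³/s

Panel 1-2: Δb = 2.2 m, d̄ = (0.47+1.50)/2 = 0.985, v̄ = (0.36+0.88)/2 = 0.62 → q = 2.2×0.985×0.62 = 1.344 m³/s
Panel 2-3: Δb = 2.9 m, d̄ = (1.50+1.80)/2 = 1.65, v̄ = (0.88+0.91)/2 = 0.895 → q = 2.9×1.65×0.895 = 4.283 m³/s
Panel 3-4: Δb = 3.5 m, d̄ = (1.80+1.82)/2 = 1.81, v̄ = (0.91+1.00)/2 = 0.955 → q = 3.5×1.81×0.955 = 6.050 m³/s
Panel 4-5: Δb = 3.2 m, d̄ = (1.82+0.61)/2 = 1.215, v̄ = (1.00+0.35)/2 = 0.675 → q = 3.2×1.215×0.675 = 2.624 m³/s
Q = Σ q = 14.30 m³/s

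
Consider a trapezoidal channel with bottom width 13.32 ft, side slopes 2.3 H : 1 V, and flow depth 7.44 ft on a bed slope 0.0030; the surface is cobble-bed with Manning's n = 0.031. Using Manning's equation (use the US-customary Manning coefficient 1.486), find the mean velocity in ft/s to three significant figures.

7.13 ft/s

A = (b + z·y)·y = (13.32 + 2.3×7.44)×7.44 = 226.4 ft²
P = b + 2y√(1+z²) = 13.32 + 2×7.44×√(1+2.3²) = 50.64 ft
R = A/P = 226.4/50.64 = 4.471 ft
Q = (1.486/n)·A·R^(2/3)·S^(1/2) = (1.486/0.031) × 226.4 × 4.471^(2/3) × 0.0030^(1/2) = 1613 ft³/s
V = Q/A = 1613/226.4 = 7.126 ft/s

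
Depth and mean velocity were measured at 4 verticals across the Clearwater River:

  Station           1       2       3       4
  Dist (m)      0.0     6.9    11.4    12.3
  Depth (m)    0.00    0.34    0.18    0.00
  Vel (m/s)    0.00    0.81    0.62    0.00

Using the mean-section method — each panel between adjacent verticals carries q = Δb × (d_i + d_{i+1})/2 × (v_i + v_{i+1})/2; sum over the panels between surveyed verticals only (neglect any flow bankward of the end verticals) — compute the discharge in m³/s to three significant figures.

1.34 m³/s

Panel 1-2: Δb = 6.9 m, d̄ = (0.00+0.34)/2 = 0.17, v̄ = (0.00+0.81)/2 = 0.405 → q = 6.9×0.17×0.405 = 0.4751 m³/s
Panel 2-3: Δb = 4.5 m, d̄ = (0.34+0.18)/2 = 0.26, v̄ = (0.81+0.62)/2 = 0.715 → q = 4.5×0.26×0.715 = 0.8366 m³/s
Panel 3-4: Δb = 0.9 m, d̄ = (0.18+0.00)/2 = 0.09, v̄ = (0.62+0.00)/2 = 0.31 → q = 0.9×0.09×0.31 = 0.02511 m³/s
Q = Σ q = 1.337 m³/s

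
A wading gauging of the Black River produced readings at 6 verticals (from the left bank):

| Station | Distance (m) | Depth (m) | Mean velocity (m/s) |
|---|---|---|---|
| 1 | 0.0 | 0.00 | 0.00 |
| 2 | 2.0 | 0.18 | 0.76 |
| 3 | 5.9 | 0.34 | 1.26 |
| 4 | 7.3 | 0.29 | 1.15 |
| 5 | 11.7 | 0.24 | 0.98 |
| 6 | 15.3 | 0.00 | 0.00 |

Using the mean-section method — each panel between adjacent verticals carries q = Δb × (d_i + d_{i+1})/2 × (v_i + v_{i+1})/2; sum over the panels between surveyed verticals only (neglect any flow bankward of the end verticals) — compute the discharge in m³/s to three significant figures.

3.08 m³/s

Panel 1-2: Δb = 2 m, d̄ = (0.00+0.18)/2 = 0.09, v̄ = (0.00+0.76)/2 = 0.38 → q = 2×0.09×0.38 = 0.06840 m³/s
Panel 2-3: Δb = 3.9 m, d̄ = (0.18+0.34)/2 = 0.26, v̄ = (0.76+1.26)/2 = 1.01 → q = 3.9×0.26×1.01 = 1.024 m³/s
Panel 3-4: Δb = 1.4 m, d̄ = (0.34+0.29)/2 = 0.315, v̄ = (1.26+1.15)/2 = 1.205 → q = 1.4×0.315×1.205 = 0.5314 m³/s
Panel 4-5: Δb = 4.4 m, d̄ = (0.29+0.24)/2 = 0.265, v̄ = (1.15+0.98)/2 = 1.065 → q = 4.4×0.265×1.065 = 1.242 m³/s
Panel 5-6: Δb = 3.6 m, d̄ = (0.24+0.00)/2 = 0.12, v̄ = (0.98+0.00)/2 = 0.49 → q = 3.6×0.12×0.49 = 0.2117 m³/s
Q = Σ q = 3.077 m³/s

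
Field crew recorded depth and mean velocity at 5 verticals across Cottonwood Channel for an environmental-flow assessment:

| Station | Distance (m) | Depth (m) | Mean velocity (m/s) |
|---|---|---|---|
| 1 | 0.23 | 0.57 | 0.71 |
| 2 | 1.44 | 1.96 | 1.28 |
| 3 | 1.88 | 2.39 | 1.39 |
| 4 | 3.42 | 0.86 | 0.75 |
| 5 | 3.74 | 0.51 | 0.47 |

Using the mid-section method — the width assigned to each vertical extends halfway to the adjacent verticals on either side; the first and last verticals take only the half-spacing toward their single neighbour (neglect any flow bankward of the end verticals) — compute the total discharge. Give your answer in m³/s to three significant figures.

w_1 = (1.44 − 0.23)/2 = 0.605 m; q_1 = 0.71 × 0.57 × 0.605 = 0.2448 m³/s
w_2 = (1.88 − 0.23)/2 = 0.825 m; q_2 = 1.28 × 1.96 × 0.825 = 2.070 m³/s
w_3 = (3.42 − 1.44)/2 = 0.99 m; q_3 = 1.39 × 2.39 × 0.99 = 3.289 m³/s
w_4 = (3.74 − 1.88)/2 = 0.93 m; q_4 = 0.75 × 0.86 × 0.93 = 0.5999 m³/s
w_5 = (3.74 − 3.42)/2 = 0.16 m; q_5 = 0.47 × 0.51 × 0.16 = 0.03835 m³/s
Q = Σ qᵢ = 6.242 m³/s

6.24 m³/s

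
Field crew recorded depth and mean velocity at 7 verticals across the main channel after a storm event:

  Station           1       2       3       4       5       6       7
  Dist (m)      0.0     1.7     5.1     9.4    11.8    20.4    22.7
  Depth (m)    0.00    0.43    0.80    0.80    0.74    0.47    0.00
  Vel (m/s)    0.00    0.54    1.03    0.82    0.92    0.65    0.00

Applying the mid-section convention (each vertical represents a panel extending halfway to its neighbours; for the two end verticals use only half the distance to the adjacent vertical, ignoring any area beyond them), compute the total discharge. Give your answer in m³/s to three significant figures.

11.4 m³/s

w_2 = (5.1 − 0.0)/2 = 2.55 m; q_2 = 0.54 × 0.43 × 2.55 = 0.5921 m³/s
w_3 = (9.4 − 1.7)/2 = 3.85 m; q_3 = 1.03 × 0.80 × 3.85 = 3.172 m³/s
w_4 = (11.8 − 5.1)/2 = 3.35 m; q_4 = 0.82 × 0.80 × 3.35 = 2.198 m³/s
w_5 = (20.4 − 9.4)/2 = 5.5 m; q_5 = 0.92 × 0.74 × 5.5 = 3.744 m³/s
w_6 = (22.7 − 11.8)/2 = 5.45 m; q_6 = 0.65 × 0.47 × 5.45 = 1.665 m³/s
Stations 1, 7 contribute zero (depth or velocity is 0).
Q = Σ qᵢ = 11.37 m³/s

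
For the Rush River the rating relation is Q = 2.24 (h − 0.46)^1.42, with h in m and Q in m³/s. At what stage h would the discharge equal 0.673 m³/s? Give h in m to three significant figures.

h − h₀ = (Q/C)^(1/b) = (0.673/2.24)^(1/1.42) = 0.4288 m
h = 0.46 + 0.4288 = 0.8888 m

0.889 m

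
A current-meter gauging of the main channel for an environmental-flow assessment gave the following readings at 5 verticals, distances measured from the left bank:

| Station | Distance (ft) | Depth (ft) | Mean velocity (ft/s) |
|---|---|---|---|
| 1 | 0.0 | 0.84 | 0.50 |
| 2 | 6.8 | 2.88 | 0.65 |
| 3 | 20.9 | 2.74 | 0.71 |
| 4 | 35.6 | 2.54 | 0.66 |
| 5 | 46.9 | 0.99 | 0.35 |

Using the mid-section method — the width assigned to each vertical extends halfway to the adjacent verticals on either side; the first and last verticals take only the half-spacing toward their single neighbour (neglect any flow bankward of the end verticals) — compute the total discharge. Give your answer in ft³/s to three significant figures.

w_1 = (6.8 − 0.0)/2 = 3.4 ft; q_1 = 0.50 × 0.84 × 3.4 = 1.428 ft³/s
w_2 = (20.9 − 0.0)/2 = 10.45 ft; q_2 = 0.65 × 2.88 × 10.45 = 19.56 ft³/s
w_3 = (35.6 − 6.8)/2 = 14.4 ft; q_3 = 0.71 × 2.74 × 14.4 = 28.01 ft³/s
w_4 = (46.9 − 20.9)/2 = 13 ft; q_4 = 0.66 × 2.54 × 13 = 21.79 ft³/s
w_5 = (46.9 − 35.6)/2 = 5.65 ft; q_5 = 0.35 × 0.99 × 5.65 = 1.958 ft³/s
Q = Σ qᵢ = 72.76 ft³/s

72.8 ft³/s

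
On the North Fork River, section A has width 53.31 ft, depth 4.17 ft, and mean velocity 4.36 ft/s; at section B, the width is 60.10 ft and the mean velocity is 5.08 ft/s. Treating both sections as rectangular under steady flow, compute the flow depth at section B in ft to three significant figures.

Q = A₁V₁ = (53.31×4.17) × 4.36 = 969.2 ft³/s
d₂ = Q/(b₂ V₂) = 969.2/(60.10×5.08) = 3.175 ft

3.17 ft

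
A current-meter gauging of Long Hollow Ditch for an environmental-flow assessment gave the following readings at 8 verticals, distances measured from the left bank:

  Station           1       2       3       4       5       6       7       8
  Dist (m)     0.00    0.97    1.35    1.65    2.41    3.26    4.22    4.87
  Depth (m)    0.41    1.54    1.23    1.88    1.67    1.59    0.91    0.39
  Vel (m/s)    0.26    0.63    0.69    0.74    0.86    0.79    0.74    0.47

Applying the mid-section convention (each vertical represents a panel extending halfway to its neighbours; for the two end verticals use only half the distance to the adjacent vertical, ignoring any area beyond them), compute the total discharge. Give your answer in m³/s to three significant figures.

w_1 = (0.97 − 0.00)/2 = 0.485 m; q_1 = 0.26 × 0.41 × 0.485 = 0.05170 m³/s
w_2 = (1.35 − 0.00)/2 = 0.675 m; q_2 = 0.63 × 1.54 × 0.675 = 0.6549 m³/s
w_3 = (1.65 − 0.97)/2 = 0.34 m; q_3 = 0.69 × 1.23 × 0.34 = 0.2886 m³/s
w_4 = (2.41 − 1.35)/2 = 0.53 m; q_4 = 0.74 × 1.88 × 0.53 = 0.7373 m³/s
w_5 = (3.26 − 1.65)/2 = 0.805 m; q_5 = 0.86 × 1.67 × 0.805 = 1.156 m³/s
w_6 = (4.22 − 2.41)/2 = 0.905 m; q_6 = 0.79 × 1.59 × 0.905 = 1.137 m³/s
w_7 = (4.87 − 3.26)/2 = 0.805 m; q_7 = 0.74 × 0.91 × 0.805 = 0.5421 m³/s
w_8 = (4.87 − 4.22)/2 = 0.325 m; q_8 = 0.47 × 0.39 × 0.325 = 0.05957 m³/s
Q = Σ qᵢ = 4.627 m³/s

4.63 m³/s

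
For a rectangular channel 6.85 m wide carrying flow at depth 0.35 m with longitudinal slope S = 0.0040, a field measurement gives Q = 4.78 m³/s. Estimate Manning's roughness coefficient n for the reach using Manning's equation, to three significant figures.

0.0148

A = b·y = 6.85 × 0.35 = 2.398 m²
P = b + 2y = 6.85 + 2×0.35 = 7.550 m
R = A/P = 2.398/7.550 = 0.3175 m
n = (1/Q)·A·R^(2/3)·S^(1/2) = (1/4.78) × 2.398 × 0.4655 × 0.06325 = 0.01477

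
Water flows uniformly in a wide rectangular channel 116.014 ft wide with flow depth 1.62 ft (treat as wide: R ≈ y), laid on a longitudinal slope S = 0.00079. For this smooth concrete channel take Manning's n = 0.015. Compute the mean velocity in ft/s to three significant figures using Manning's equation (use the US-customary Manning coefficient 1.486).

3.84 ft/s

A = b·y = 116.014 × 1.62 = 187.9 ft²
Wide channel: R ≈ y = 1.62 ft
Q = (1.486/n)·A·R^(2/3)·S^(1/2) = (1.486/0.015) × 187.9 × 1.620^(2/3) × 0.00079^(1/2) = 721.8 ft³/s
V = Q/A = 721.8/187.9 = 3.841 ft/s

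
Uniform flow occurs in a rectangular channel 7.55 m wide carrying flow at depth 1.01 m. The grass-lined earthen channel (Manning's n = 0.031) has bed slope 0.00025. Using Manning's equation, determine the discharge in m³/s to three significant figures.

A = b·y = 7.55 × 1.01 = 7.626 m²
P = b + 2y = 7.55 + 2×1.01 = 9.570 m
R = A/P = 7.626/9.570 = 0.7968 m
Q = (1/n)·A·R^(2/3)·S^(1/2) = (1/0.031) × 7.626 × 0.7968^(2/3) × 0.00025^(1/2) = 3.343 m³/s

3.34 m³/s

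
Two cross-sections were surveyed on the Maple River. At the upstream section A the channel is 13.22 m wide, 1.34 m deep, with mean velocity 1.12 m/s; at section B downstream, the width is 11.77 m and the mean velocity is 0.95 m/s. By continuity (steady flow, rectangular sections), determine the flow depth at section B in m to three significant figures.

1.77 m

Q = A₁V₁ = (13.22×1.34) × 1.12 = 19.84 m³/s
d₂ = Q/(b₂ V₂) = 19.84/(11.77×0.95) = 1.774 m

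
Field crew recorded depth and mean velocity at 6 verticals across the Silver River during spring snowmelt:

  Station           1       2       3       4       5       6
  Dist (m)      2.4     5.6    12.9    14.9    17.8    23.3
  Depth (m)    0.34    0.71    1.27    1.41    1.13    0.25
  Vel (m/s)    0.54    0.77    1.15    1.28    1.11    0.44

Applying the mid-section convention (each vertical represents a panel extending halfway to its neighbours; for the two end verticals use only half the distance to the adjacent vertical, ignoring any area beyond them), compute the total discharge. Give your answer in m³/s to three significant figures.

19.9 m³/s

w_1 = (5.6 − 2.4)/2 = 1.6 m; q_1 = 0.54 × 0.34 × 1.6 = 0.2938 m³/s
w_2 = (12.9 − 2.4)/2 = 5.25 m; q_2 = 0.77 × 0.71 × 5.25 = 2.870 m³/s
w_3 = (14.9 − 5.6)/2 = 4.65 m; q_3 = 1.15 × 1.27 × 4.65 = 6.791 m³/s
w_4 = (17.8 − 12.9)/2 = 2.45 m; q_4 = 1.28 × 1.41 × 2.45 = 4.422 m³/s
w_5 = (23.3 − 14.9)/2 = 4.2 m; q_5 = 1.11 × 1.13 × 4.2 = 5.268 m³/s
w_6 = (23.3 − 17.8)/2 = 2.75 m; q_6 = 0.44 × 0.25 × 2.75 = 0.3025 m³/s
Q = Σ qᵢ = 19.95 m³/s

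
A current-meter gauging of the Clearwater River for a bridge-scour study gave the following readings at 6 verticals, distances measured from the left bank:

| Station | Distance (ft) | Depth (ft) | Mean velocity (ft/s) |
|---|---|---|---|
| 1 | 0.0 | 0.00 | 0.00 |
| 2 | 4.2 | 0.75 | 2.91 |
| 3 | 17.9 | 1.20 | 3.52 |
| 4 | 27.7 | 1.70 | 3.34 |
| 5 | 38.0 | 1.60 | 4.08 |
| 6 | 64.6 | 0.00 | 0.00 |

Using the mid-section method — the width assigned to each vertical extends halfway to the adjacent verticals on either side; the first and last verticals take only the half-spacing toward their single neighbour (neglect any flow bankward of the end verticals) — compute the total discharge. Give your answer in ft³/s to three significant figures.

w_2 = (17.9 − 0.0)/2 = 8.95 ft; q_2 = 2.91 × 0.75 × 8.95 = 19.53 ft³/s
w_3 = (27.7 − 4.2)/2 = 11.75 ft; q_3 = 3.52 × 1.20 × 11.75 = 49.63 ft³/s
w_4 = (38.0 − 17.9)/2 = 10.05 ft; q_4 = 3.34 × 1.70 × 10.05 = 57.06 ft³/s
w_5 = (64.6 − 27.7)/2 = 18.45 ft; q_5 = 4.08 × 1.60 × 18.45 = 120.4 ft³/s
Stations 1, 6 contribute zero (depth or velocity is 0).
Q = Σ qᵢ = 246.7 ft³/s

247 ft³/s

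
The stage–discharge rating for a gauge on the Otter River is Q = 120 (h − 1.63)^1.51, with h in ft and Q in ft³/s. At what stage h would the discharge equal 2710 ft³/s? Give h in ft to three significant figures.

h − h₀ = (Q/C)^(1/b) = (2710/120)^(1/1.51) = 7.880 ft
h = 1.63 + 7.880 = 9.510 ft

9.51 ft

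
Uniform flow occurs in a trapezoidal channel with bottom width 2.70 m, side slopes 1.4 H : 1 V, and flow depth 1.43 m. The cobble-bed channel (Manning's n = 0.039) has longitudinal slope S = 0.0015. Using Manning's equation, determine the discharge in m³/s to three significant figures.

6.14 m³/s

A = (b + z·y)·y = (2.70 + 1.4×1.43)×1.43 = 6.724 m²
P = b + 2y√(1+z²) = 2.70 + 2×1.43×√(1+1.4²) = 7.621 m
R = A/P = 6.724/7.621 = 0.8823 m
Q = (1/n)·A·R^(2/3)·S^(1/2) = (1/0.039) × 6.724 × 0.8823^(2/3) × 0.0015^(1/2) = 6.143 m³/s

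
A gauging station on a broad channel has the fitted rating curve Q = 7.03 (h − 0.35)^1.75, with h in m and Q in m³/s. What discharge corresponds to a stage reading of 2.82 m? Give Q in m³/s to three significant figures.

Q = 7.03 × (2.82 − 0.35)^1.75 = 7.03 × 2.47^1.75 = 34.21 m³/s

34.2 m³/s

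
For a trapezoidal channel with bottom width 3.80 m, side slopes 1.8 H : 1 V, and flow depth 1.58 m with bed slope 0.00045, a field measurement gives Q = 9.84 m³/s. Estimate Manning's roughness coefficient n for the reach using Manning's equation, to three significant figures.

A = (b + z·y)·y = (3.80 + 1.8×1.58)×1.58 = 10.50 m²
P = b + 2y√(1+z²) = 3.80 + 2×1.58×√(1+1.8²) = 10.31 m
R = A/P = 10.50/10.31 = 1.019 m
n = (1/Q)·A·R^(2/3)·S^(1/2) = (1/9.84) × 10.50 × 1.012 × 0.02121 = 0.02291

0.0229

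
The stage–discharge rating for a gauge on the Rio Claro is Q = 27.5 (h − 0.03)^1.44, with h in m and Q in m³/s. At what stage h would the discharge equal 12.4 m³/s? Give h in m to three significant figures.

h − h₀ = (Q/C)^(1/b) = (12.4/27.5)^(1/1.44) = 0.5752 m
h = 0.03 + 0.5752 = 0.6052 m

0.605 m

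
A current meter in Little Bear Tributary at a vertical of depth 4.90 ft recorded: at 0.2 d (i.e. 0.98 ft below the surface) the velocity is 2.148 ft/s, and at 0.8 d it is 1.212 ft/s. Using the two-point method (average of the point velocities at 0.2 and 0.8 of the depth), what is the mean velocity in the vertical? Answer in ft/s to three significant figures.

1.68 ft/s

v̄ = (2.148 + 1.212) / 2 = 1.680 ft/s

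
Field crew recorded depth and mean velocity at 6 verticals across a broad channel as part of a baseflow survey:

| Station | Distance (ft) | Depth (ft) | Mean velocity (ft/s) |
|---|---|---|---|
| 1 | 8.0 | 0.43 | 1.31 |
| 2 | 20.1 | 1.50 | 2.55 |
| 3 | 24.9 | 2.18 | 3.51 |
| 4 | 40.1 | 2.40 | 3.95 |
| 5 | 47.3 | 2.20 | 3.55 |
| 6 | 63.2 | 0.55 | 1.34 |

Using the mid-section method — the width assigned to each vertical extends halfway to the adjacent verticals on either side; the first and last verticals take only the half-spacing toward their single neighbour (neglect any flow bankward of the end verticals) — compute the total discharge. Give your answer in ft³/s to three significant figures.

314 ft³/s

w_1 = (20.1 − 8.0)/2 = 6.05 ft; q_1 = 1.31 × 0.43 × 6.05 = 3.408 ft³/s
w_2 = (24.9 − 8.0)/2 = 8.45 ft; q_2 = 2.55 × 1.50 × 8.45 = 32.32 ft³/s
w_3 = (40.1 − 20.1)/2 = 10 ft; q_3 = 3.51 × 2.18 × 10 = 76.52 ft³/s
w_4 = (47.3 − 24.9)/2 = 11.2 ft; q_4 = 3.95 × 2.40 × 11.2 = 106.2 ft³/s
w_5 = (63.2 − 40.1)/2 = 11.55 ft; q_5 = 3.55 × 2.20 × 11.55 = 90.21 ft³/s
w_6 = (63.2 − 47.3)/2 = 7.95 ft; q_6 = 1.34 × 0.55 × 7.95 = 5.859 ft³/s
Q = Σ qᵢ = 314.5 ft³/s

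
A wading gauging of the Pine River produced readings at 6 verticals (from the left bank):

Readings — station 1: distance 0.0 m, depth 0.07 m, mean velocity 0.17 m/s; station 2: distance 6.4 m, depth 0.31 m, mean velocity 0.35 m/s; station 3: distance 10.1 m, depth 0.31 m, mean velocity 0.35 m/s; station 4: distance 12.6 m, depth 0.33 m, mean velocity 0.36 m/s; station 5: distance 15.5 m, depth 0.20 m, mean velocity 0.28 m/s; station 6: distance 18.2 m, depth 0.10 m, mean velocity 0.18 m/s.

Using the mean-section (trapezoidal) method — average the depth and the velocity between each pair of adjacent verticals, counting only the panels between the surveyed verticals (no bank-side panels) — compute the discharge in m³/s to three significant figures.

1.34 m³/s

Panel 1-2: Δb = 6.4 m, d̄ = (0.07+0.31)/2 = 0.19, v̄ = (0.17+0.35)/2 = 0.26 → q = 6.4×0.19×0.26 = 0.3162 m³/s
Panel 2-3: Δb = 3.7 m, d̄ = (0.31+0.31)/2 = 0.31, v̄ = (0.35+0.35)/2 = 0.35 → q = 3.7×0.31×0.35 = 0.4015 m³/s
Panel 3-4: Δb = 2.5 m, d̄ = (0.31+0.33)/2 = 0.32, v̄ = (0.35+0.36)/2 = 0.355 → q = 2.5×0.32×0.355 = 0.2840 m³/s
Panel 4-5: Δb = 2.9 m, d̄ = (0.33+0.20)/2 = 0.265, v̄ = (0.36+0.28)/2 = 0.32 → q = 2.9×0.265×0.32 = 0.2459 m³/s
Panel 5-6: Δb = 2.7 m, d̄ = (0.20+0.10)/2 = 0.15, v̄ = (0.28+0.18)/2 = 0.23 → q = 2.7×0.15×0.23 = 0.09315 m³/s
Q = Σ q = 1.341 m³/s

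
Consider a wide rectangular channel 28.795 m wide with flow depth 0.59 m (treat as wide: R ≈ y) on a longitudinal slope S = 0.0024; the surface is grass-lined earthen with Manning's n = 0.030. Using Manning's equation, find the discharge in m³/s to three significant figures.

19.5 m³/s

A = b·y = 28.795 × 0.59 = 16.99 m²
Wide channel: R ≈ y = 0.59 m
Q = (1/n)·A·R^(2/3)·S^(1/2) = (1/0.030) × 16.99 × 0.5900^(2/3) × 0.0024^(1/2) = 19.52 m³/s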